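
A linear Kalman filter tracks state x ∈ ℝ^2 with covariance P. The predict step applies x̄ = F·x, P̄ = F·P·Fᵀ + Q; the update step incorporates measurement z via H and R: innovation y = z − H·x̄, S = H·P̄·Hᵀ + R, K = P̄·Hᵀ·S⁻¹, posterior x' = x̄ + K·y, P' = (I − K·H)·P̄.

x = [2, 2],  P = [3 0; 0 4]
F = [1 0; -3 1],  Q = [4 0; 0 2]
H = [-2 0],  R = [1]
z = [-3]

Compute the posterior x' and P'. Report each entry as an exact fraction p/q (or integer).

x' = [44/29, -98/29]
P' = [7/29 -9/29; -9/29 633/29]

x̄ = F·x = [2, -4]
P̄ = F·P·Fᵀ + Q = [7 -9; -9 33]
y = z − H·x̄ = [1]
S = H·P̄·Hᵀ + R = [29]
K = P̄·Hᵀ·S⁻¹ = [-14/29; 18/29]
x' = x̄ + K·y = [44/29, -98/29]
P' = (I − K·H)·P̄ = [7/29 -9/29; -9/29 633/29]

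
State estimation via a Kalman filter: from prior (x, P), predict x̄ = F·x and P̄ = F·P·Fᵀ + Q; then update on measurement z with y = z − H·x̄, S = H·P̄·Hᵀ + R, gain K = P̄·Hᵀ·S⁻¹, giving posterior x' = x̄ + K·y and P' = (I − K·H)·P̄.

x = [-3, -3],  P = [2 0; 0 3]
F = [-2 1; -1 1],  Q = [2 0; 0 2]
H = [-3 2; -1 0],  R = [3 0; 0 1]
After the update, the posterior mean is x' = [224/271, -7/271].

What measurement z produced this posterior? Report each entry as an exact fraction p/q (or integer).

x̄ = F·x = [3, 0]
P̄ = F·P·Fᵀ + Q = [13 7; 7 7]
S = H·P̄·Hᵀ + R = [64 25; 25 14]
K = P̄·Hᵀ·S⁻¹ = [-25/271 -207/271; 77/271 -273/271]
x' − x̄ = [-589/271, -7/271] = K·y
y = (KᵀK)⁻¹·Kᵀ·(x' − x̄) = [7, 2]
z = y + H·x̄ = [7, 2] + [-9, -3] = [-2, -1]

z = [-2, -1]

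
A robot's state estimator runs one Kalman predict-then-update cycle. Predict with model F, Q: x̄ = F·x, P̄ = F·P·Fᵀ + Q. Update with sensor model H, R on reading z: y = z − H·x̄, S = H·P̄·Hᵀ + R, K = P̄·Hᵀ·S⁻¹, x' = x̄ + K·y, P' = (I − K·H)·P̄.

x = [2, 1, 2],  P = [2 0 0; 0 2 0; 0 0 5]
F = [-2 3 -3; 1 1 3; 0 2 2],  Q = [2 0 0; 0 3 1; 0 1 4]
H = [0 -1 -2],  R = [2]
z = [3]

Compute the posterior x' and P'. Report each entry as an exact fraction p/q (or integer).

x' = [-179/161, -15/161, -222/161]
P' = [17265/322 -2104/161 2025/322; -2104/161 930/161 -404/161; 2025/322 -404/161 503/322]

x̄ = F·x = [-7, 9, 6]
P̄ = F·P·Fᵀ + Q = [73 -43 -18; -43 52 35; -18 35 32]
y = z − H·x̄ = [24]
S = H·P̄·Hᵀ + R = [322]
K = P̄·Hᵀ·S⁻¹ = [79/322; -61/161; -99/322]
x' = x̄ + K·y = [-179/161, -15/161, -222/161]
P' = (I − K·H)·P̄ = [17265/322 -2104/161 2025/322; -2104/161 930/161 -404/161; 2025/322 -404/161 503/322]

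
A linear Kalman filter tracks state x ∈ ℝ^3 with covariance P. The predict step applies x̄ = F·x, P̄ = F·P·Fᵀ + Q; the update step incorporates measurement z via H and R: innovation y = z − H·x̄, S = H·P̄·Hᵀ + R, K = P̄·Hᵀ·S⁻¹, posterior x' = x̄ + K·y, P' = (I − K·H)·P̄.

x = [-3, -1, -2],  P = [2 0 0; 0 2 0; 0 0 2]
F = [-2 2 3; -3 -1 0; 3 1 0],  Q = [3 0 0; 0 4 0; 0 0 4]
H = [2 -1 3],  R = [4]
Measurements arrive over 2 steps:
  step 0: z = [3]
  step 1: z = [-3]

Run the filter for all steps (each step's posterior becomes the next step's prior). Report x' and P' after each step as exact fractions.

step 0: x̄ = F·x = [-2, 10, -10]
step 0: P̄ = F·P·Fᵀ + Q = [37 8 -8; 8 24 -20; -8 -20 24]
step 0: y = z − H·x̄ = [47]
step 0: S = H·P̄·Hᵀ + R = [384]
step 0: K = P̄·Hᵀ·S⁻¹ = [7/64; -17/96; 19/96]
step 0: x' = x̄ + K·y = [201/64, 161/96, -67/96]
step 0: P' = (I − K·H)·P̄ = [1037/32 247/16 -261/16; 247/16 287/24 -157/24; -261/16 -157/24 215/24]
step 1: x̄ = F·x = [-241/48, -2131/192, 2131/192]
step 1: P̄ = F·P·Fᵀ + Q = [1529/6 6605/24 -6605/24; 6605/24 38423/96 -38039/96; -6605/24 -38039/96 38423/96]
step 1: y = z − H·x̄ = [-1793/48]
step 1: S = H·P̄·Hᵀ + R = [17999/6]
step 1: K = P̄·Hᵀ·S⁻¹ = [-3547/17999; -24925/71996; 25117/71996]
step 1: x' = x̄ + K·y = [168501/71996, 32993/17999, -34786/17999]
step 1: P' = (I − K·H)·P̄ = [2489877/17999 2539535/35998 -2482783/35998; 2539535/35998 1464999/35998 -1221307/35998; -2482783/35998 -1221307/35998 1264831/35998]

step 0: x' = [201/64, 161/96, -67/96], P' = [1037/32 247/16 -261/16; 247/16 287/24 -157/24; -261/16 -157/24 215/24]
step 1: x' = [168501/71996, 32993/17999, -34786/17999], P' = [2489877/17999 2539535/35998 -2482783/35998; 2539535/35998 1464999/35998 -1221307/35998; -2482783/35998 -1221307/35998 1264831/35998]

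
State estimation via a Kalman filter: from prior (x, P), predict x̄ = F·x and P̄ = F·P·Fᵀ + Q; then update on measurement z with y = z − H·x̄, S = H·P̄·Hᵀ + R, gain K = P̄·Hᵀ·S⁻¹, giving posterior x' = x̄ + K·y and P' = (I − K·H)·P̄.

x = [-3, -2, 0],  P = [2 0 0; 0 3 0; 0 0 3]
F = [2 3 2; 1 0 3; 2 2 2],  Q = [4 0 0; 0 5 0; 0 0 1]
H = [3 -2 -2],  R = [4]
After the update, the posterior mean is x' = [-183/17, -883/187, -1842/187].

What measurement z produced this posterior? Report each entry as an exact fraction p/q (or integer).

x̄ = F·x = [-12, -3, -10]
P̄ = F·P·Fᵀ + Q = [51 22 38; 22 34 22; 38 22 33]
S = H·P̄·Hᵀ + R = [187]
K = P̄·Hᵀ·S⁻¹ = [3/17; -46/187; 4/187]
x' − x̄ = [21/17, -322/187, 28/187] = K·y
y = (KᵀK)⁻¹·Kᵀ·(x' − x̄) = [7]
z = y + H·x̄ = [7] + [-10] = [-3]

z = [-3]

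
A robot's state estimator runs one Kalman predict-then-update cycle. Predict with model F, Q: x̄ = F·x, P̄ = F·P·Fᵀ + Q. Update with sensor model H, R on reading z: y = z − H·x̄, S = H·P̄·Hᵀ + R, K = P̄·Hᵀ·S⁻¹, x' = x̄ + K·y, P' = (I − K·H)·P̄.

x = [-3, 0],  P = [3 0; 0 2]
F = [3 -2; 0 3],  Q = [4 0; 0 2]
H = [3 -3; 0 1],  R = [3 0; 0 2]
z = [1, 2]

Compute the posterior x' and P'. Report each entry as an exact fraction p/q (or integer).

x̄ = F·x = [-9, 0]
P̄ = F·P·Fᵀ + Q = [39 -12; -12 20]
y = z − H·x̄ = [28, 2]
S = H·P̄·Hᵀ + R = [750 -96; -96 22]
K = P̄·Hᵀ·S⁻¹ = [369/1214 474/607; -16/607 482/607]
x' = x̄ + K·y = [651/607, 516/607]
P' = (I − K·H)·P̄ = [2265/1214 948/607; 948/607 964/607]

x' = [651/607, 516/607]
P' = [2265/1214 948/607; 948/607 964/607]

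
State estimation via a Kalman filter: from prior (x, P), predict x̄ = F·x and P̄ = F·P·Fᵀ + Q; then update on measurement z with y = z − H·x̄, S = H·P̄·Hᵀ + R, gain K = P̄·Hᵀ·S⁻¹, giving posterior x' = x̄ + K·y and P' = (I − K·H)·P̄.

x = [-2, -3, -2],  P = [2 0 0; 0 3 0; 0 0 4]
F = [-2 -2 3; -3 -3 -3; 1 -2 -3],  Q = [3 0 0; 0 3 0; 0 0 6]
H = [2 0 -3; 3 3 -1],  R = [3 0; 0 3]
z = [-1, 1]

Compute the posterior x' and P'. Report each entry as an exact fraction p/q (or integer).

x' = [-101907/179213, 174279/179213, -426/179213]
P' = [2479785/358426 -951705/179213 800238/179213; -951705/179213 796506/179213 -594180/179213; 800238/179213 -594180/179213 575472/179213]

x̄ = F·x = [4, 21, 10]
P̄ = F·P·Fᵀ + Q = [59 -6 -28; -6 84 48; -28 48 56]
y = z − H·x̄ = [21, -64]
S = H·P̄·Hᵀ + R = [1079 362; 362 1118]
K = P̄·Hᵀ·S⁻¹ = [26357/179213 42883/358426; -40290/179213 42861/179213; -41980/179213 14234/179213]
x' = x̄ + K·y = [-101907/179213, 174279/179213, -426/179213]
P' = (I − K·H)·P̄ = [2479785/358426 -951705/179213 800238/179213; -951705/179213 796506/179213 -594180/179213; 800238/179213 -594180/179213 575472/179213]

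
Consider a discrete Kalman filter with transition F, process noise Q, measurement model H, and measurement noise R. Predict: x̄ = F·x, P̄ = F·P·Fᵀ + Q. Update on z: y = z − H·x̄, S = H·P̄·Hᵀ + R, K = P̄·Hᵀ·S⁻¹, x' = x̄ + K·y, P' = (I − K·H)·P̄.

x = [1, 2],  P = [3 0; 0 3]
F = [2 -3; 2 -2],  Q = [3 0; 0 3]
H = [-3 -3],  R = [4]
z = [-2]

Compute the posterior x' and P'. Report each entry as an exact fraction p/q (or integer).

x' = [-68/233, 218/233]
P' = [2274/1165 -1986/1165; -1986/1165 2214/1165]

x̄ = F·x = [-4, -2]
P̄ = F·P·Fᵀ + Q = [42 30; 30 27]
y = z − H·x̄ = [-20]
S = H·P̄·Hᵀ + R = [1165]
K = P̄·Hᵀ·S⁻¹ = [-216/1165; -171/1165]
x' = x̄ + K·y = [-68/233, 218/233]
P' = (I − K·H)·P̄ = [2274/1165 -1986/1165; -1986/1165 2214/1165]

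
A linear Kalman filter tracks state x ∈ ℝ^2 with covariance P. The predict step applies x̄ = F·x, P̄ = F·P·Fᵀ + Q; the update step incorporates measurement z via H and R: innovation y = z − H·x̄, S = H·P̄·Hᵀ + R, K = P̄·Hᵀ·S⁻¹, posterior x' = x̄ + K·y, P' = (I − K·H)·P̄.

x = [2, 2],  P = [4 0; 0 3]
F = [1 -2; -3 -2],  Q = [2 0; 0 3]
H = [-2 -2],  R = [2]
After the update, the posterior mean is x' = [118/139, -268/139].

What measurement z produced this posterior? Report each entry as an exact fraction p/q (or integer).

z = [2]

x̄ = F·x = [-2, -10]
P̄ = F·P·Fᵀ + Q = [18 0; 0 51]
S = H·P̄·Hᵀ + R = [278]
K = P̄·Hᵀ·S⁻¹ = [-18/139; -51/139]
x' − x̄ = [396/139, 1122/139] = K·y
y = (KᵀK)⁻¹·Kᵀ·(x' − x̄) = [-22]
z = y + H·x̄ = [-22] + [24] = [2]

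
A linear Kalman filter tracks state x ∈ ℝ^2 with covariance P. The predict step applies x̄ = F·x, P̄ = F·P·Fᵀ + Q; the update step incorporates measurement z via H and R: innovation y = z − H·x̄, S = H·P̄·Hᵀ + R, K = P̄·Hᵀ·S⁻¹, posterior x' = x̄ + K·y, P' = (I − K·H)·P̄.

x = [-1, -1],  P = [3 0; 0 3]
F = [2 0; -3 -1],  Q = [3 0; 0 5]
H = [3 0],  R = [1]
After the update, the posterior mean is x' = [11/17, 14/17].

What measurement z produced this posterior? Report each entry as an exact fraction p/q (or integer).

x̄ = F·x = [-2, 4]
P̄ = F·P·Fᵀ + Q = [15 -18; -18 35]
S = H·P̄·Hᵀ + R = [136]
K = P̄·Hᵀ·S⁻¹ = [45/136; -27/68]
x' − x̄ = [45/17, -54/17] = K·y
y = (KᵀK)⁻¹·Kᵀ·(x' − x̄) = [8]
z = y + H·x̄ = [8] + [-6] = [2]

z = [2]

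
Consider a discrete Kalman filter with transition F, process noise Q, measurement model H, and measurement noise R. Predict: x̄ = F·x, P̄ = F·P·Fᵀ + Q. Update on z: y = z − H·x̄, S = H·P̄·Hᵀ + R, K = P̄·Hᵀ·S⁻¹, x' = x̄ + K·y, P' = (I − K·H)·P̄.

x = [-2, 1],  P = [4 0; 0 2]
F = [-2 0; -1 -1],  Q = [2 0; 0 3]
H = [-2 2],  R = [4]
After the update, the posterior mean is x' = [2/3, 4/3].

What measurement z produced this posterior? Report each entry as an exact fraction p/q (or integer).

x̄ = F·x = [4, 1]
P̄ = F·P·Fᵀ + Q = [18 8; 8 9]
S = H·P̄·Hᵀ + R = [48]
K = P̄·Hᵀ·S⁻¹ = [-5/12; 1/24]
x' − x̄ = [-10/3, 1/3] = K·y
y = (KᵀK)⁻¹·Kᵀ·(x' − x̄) = [8]
z = y + H·x̄ = [8] + [-6] = [2]

z = [2]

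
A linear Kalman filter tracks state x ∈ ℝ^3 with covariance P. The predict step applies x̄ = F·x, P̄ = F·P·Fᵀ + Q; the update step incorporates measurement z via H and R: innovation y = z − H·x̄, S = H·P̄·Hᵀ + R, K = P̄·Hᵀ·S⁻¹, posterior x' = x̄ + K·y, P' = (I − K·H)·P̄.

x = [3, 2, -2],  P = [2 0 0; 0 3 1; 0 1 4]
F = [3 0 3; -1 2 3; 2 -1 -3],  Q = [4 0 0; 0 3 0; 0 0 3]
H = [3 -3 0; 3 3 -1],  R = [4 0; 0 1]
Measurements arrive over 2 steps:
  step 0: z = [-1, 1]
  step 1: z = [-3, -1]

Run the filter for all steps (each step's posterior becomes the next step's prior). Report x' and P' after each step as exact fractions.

step 0: x' = [265109/348381, 1070240/1045143, 4555754/1045143], P' = [42059/116127 38405/348381 442823/348381; 38405/348381 312311/1045143 1129613/1045143; 442823/348381 1129613/1045143 7501724/1045143]
step 1: x' = [-277264784283/408003684635, 25681194564/81600736927, -49538857776/408003684635], P' = [100595946464/408003684635 1554848532/81600736927 265477708143/408003684635; 1554848532/81600736927 17849009284/81600736927 46342018819/81600736927; 265477708143/408003684635 46342018819/81600736927 1542506008946/408003684635]

step 0: x̄ = F·x = [3, -5, 10]
step 0: P̄ = F·P·Fᵀ + Q = [58 36 -27; 36 65 -55; -27 -55 56]
step 0: y = z − H·x̄ = [-25, 17]
step 0: S = H·P̄·Hᵀ + R = [463 -147; -147 2304]
step 0: K = P̄·Hᵀ·S⁻¹ = [21943/116127 50923/348381; -49274/348381 152965/1045143; 49714/348381 -127478/1045143]
step 0: x' = x̄ + K·y = [265109/348381, 1070240/1045143, 4555754/1045143]
step 0: P' = (I − K·H)·P̄ = [42059/116127 38405/348381 442823/348381; 38405/348381 312311/1045143 1129613/1045143; 442823/348381 1129613/1045143 7501724/1045143]
step 1: x̄ = F·x = [5351081/348381, 1364765/95013, -70304/5589]
step 1: P̄ = F·P·Fᵀ + Q = [11001701/116127 2479385/31671 -130061/1863; 2479385/31671 7036582/95013 -355783/5589; -130061/1863 -355783/5589 336110/5589]
step 1: y = z − H·x̄ = [-2085971/348381, -107388965/1045143]
step 1: S = H·P̄·Hᵀ + R = [13242809/116127 71271521/348381; 71271521/348381 3961385654/1045143]
step 1: K = P̄·Hᵀ·S⁻¹ = [69616277853/408003684635 59632859229/408003684635; -12220620564/81600736927 11869554629/81600736927; 25325710536/408003684635 -50942602232/408003684635]
step 1: x' = x̄ + K·y = [-277264784283/408003684635, 25681194564/81600736927, -49538857776/408003684635]
step 1: P' = (I − K·H)·P̄ = [100595946464/408003684635 1554848532/81600736927 265477708143/408003684635; 1554848532/81600736927 17849009284/81600736927 46342018819/81600736927; 265477708143/408003684635 46342018819/81600736927 1542506008946/408003684635]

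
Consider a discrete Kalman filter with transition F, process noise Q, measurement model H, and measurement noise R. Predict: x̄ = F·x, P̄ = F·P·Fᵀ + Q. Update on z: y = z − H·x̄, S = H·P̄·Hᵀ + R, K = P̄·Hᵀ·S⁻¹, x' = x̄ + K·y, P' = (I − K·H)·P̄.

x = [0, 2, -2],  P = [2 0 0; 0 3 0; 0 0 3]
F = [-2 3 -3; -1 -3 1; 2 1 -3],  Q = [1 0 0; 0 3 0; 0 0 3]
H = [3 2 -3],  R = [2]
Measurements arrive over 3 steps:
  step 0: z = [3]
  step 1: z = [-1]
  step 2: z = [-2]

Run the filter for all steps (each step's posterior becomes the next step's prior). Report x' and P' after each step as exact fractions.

step 0: x̄ = F·x = [12, -8, 8]
step 0: P̄ = F·P·Fᵀ + Q = [63 -32 28; -32 35 -22; 28 -22 41]
step 0: y = z − H·x̄ = [7]
step 0: S = H·P̄·Hᵀ + R = [454]
step 0: K = P̄·Hᵀ·S⁻¹ = [41/454; 20/227; -83/454]
step 0: x' = x̄ + K·y = [5735/454, -1676/227, 3051/454]
step 0: P' = (I − K·H)·P̄ = [26921/454 -8084/227 16115/454; -8084/227 7145/227 -3334/227; 16115/454 -3334/227 11725/454]
step 1: x̄ = F·x = [-30679/454, 3686/227, -1035/454]
step 1: P̄ = F·P·Fᵀ + Q = [849693/454 -111174/227 56055/454; -111174/227 39694/227 -2408/227; 56055/454 -2408/227 10817/454]
step 1: y = z − H·x̄ = [36867/227]
step 1: S = H·P̄·Hᵀ + R = [2221838/227]
step 1: K = P̄·Hᵀ·S⁻¹ = [968109/2221838; -123455/1110919; 63041/2221838]
step 1: x' = x̄ + K·y = [3544913/1110919, -2011313/1110919, 2586633/1110919]
step 1: P' = (I − K·H)·P̄ = [14768859/1110919 -17565693/1110919 2735694/1110919; -17565693/1110919 59975968/1110919 22500589/1110919; 2735694/1110919 22500589/1110919 17715073/1110919]
step 2: x̄ = F·x = [-20883664/1110919, 5075659/1110919, -2681386/1110919]
step 2: P̄ = F·P·Fᵀ + Q = [598011766/1110919 -343345530/1110919 -59981715/1110919; -343345530/1110919 329731321/1110919 99033370/1110919; -59981715/1110919 99033370/1110919 43725184/1110919]
step 2: y = z − H·x̄ = [42233678/1110919]
step 2: S = H·P̄·Hᵀ + R = [2867903742/1110919]
step 2: K = P̄·Hᵀ·S⁻¹ = [429096461/955967914; -333837029/1433951871; -113053957/2867903742]
step 2: x' = x̄ + K·y = [-828949251/477983957, -6139884967/1433951871, -5610058591/1433951871]
step 2: P' = (I − K·H)·P̄ = [17380872919/955967914 -18782078039/477983957 -7947962107/955967914; -18782078039/477983957 224970966211/1433951871 93856968043/1433951871; -7947962107/955967914 93856968043/1433951871 101374107041/2867903742]

step 0: x' = [5735/454, -1676/227, 3051/454], P' = [26921/454 -8084/227 16115/454; -8084/227 7145/227 -3334/227; 16115/454 -3334/227 11725/454]
step 1: x' = [3544913/1110919, -2011313/1110919, 2586633/1110919], P' = [14768859/1110919 -17565693/1110919 2735694/1110919; -17565693/1110919 59975968/1110919 22500589/1110919; 2735694/1110919 22500589/1110919 17715073/1110919]
step 2: x' = [-828949251/477983957, -6139884967/1433951871, -5610058591/1433951871], P' = [17380872919/955967914 -18782078039/477983957 -7947962107/955967914; -18782078039/477983957 224970966211/1433951871 93856968043/1433951871; -7947962107/955967914 93856968043/1433951871 101374107041/2867903742]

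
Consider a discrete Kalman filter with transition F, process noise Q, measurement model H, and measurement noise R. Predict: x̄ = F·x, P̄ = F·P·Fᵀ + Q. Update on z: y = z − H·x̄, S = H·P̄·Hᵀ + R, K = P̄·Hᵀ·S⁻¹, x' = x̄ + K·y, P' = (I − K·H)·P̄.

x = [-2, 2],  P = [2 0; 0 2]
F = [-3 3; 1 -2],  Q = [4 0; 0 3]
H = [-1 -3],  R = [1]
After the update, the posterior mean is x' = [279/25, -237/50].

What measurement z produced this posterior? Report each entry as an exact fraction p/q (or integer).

z = [3]

x̄ = F·x = [12, -6]
P̄ = F·P·Fᵀ + Q = [40 -18; -18 13]
S = H·P̄·Hᵀ + R = [50]
K = P̄·Hᵀ·S⁻¹ = [7/25; -21/50]
x' − x̄ = [-21/25, 63/50] = K·y
y = (KᵀK)⁻¹·Kᵀ·(x' − x̄) = [-3]
z = y + H·x̄ = [-3] + [6] = [3]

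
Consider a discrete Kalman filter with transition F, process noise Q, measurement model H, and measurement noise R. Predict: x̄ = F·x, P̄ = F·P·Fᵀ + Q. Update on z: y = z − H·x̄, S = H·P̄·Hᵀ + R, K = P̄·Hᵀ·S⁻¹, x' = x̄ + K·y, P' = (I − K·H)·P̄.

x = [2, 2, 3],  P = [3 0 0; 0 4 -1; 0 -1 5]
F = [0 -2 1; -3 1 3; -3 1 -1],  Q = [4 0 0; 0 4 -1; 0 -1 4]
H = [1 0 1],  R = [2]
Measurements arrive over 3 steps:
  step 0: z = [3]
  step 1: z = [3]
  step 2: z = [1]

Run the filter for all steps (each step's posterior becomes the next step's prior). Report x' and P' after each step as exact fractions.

step 0: x' = [102/41, 480/41, -1/41], P' = [1020/41 167/41 -994/41; 167/41 2409/41 -117/41; -994/41 -117/41 1046/41]
step 1: x' = [-103354/13001, 409554/13001, 140539/13001], P' = [1575425/13001 -2634472/13001 -1557259/13001; -2634472/13001 5580186/13001 2666526/13001; -1557259/13001 2666526/13001 1564931/13001]
step 2: x' = [-235467606/4082189, 484676800/4082189, 239324809/4082189], P' = [3651495650/4082189 -6804817741/4082189 -3656674060/4082189; -6804817741/4082189 13032174435/4082189 6834020523/4082189; -3656674060/4082189 6834020523/4082189 3669964844/4082189]

step 0: x̄ = F·x = [-1, 5, -7]
step 0: P̄ = F·P·Fᵀ + Q = [29 12 -16; 12 74 13; -16 13 42]
step 0: y = z − H·x̄ = [11]
step 0: S = H·P̄·Hᵀ + R = [41]
step 0: K = P̄·Hᵀ·S⁻¹ = [13/41; 25/41; 26/41]
step 0: x' = x̄ + K·y = [102/41, 480/41, -1/41]
step 0: P' = (I − K·H)·P̄ = [1020/41 167/41 -994/41; 167/41 2409/41 -117/41; -994/41 -117/41 1046/41]
step 1: x̄ = F·x = [-961/41, 171/41, 175/41]
step 1: P̄ = F·P·Fᵀ + Q = [11314/41 2889/41 -2231/41; 2889/41 37355/41 13138/41; -2231/41 13138/41 6067/41]
step 1: y = z − H·x̄ = [909/41]
step 1: S = H·P̄·Hᵀ + R = [13001/41]
step 1: K = P̄·Hᵀ·S⁻¹ = [9083/13001; 16027/13001; 3836/13001]
step 1: x' = x̄ + K·y = [-103354/13001, 409554/13001, 140539/13001]
step 1: P' = (I − K·H)·P̄ = [1575425/13001 -2634472/13001 -1557259/13001; -2634472/13001 5580186/13001 2666526/13001; -1557259/13001 2666526/13001 1564931/13001]
step 2: x̄ = F·x = [-678569/13001, 1141233/13001, 579077/13001]
step 2: P̄ = F·P·Fᵀ + Q = [13271575/13001 -30933264/13001 -15860780/13001; -30933264/13001 93732044/13001 45534655/13001; -15860780/13001 45534655/13001 22506172/13001]
step 2: y = z − H·x̄ = [112493/13001]
step 2: S = H·P̄·Hᵀ + R = [4082189/13001]
step 2: K = P̄·Hᵀ·S⁻¹ = [-2589205/4082189; 14601391/4082189; 6645392/4082189]
step 2: x' = x̄ + K·y = [-235467606/4082189, 484676800/4082189, 239324809/4082189]
step 2: P' = (I − K·H)·P̄ = [3651495650/4082189 -6804817741/4082189 -3656674060/4082189; -6804817741/4082189 13032174435/4082189 6834020523/4082189; -3656674060/4082189 6834020523/4082189 3669964844/4082189]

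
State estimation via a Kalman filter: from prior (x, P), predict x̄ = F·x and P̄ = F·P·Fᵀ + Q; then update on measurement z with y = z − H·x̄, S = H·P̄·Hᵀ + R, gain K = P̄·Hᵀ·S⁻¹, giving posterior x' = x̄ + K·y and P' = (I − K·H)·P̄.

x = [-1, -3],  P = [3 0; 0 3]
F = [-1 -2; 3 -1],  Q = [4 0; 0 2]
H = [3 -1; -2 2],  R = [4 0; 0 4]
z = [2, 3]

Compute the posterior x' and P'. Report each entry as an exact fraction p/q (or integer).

x' = [148/77, 9756/2849]
P' = [83/77 113/77; 113/77 7915/2849]

x̄ = F·x = [7, 0]
P̄ = F·P·Fᵀ + Q = [19 -3; -3 32]
y = z − H·x̄ = [-19, 17]
S = H·P̄·Hᵀ + R = [225 -202; -202 232]
K = P̄·Hᵀ·S⁻¹ = [34/77 15/77; 1157/2849 1867/2849]
x' = x̄ + K·y = [148/77, 9756/2849]
P' = (I − K·H)·P̄ = [83/77 113/77; 113/77 7915/2849]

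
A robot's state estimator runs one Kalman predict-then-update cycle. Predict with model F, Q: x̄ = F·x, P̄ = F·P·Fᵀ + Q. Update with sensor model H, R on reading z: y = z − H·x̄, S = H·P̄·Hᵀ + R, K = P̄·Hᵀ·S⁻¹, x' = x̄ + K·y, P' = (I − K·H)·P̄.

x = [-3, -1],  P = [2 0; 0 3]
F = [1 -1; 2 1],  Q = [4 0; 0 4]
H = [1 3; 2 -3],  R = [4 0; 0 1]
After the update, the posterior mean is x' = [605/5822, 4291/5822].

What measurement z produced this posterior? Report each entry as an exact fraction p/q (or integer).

x̄ = F·x = [-2, -7]
P̄ = F·P·Fᵀ + Q = [9 1; 1 15]
S = H·P̄·Hᵀ + R = [154 -114; -114 160]
K = P̄·Hᵀ·S⁻¹ = [1815/5822 1839/5822; 1229/5822 -689/5822]
x' − x̄ = [12249/5822, 45045/5822] = K·y
y = (KᵀK)⁻¹·Kᵀ·(x' − x̄) = [26, -19]
z = y + H·x̄ = [26, -19] + [-23, 17] = [3, -2]

z = [3, -2]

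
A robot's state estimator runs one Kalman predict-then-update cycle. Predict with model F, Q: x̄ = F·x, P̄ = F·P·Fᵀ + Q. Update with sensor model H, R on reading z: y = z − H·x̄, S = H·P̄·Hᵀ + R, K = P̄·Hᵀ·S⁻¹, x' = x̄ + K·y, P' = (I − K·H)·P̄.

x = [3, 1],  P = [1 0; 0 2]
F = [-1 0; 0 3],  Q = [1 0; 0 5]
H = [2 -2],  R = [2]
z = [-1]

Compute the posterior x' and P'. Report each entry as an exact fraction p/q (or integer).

x' = [-131/51, -100/51]
P' = [94/51 92/51; 92/51 115/51]

x̄ = F·x = [-3, 3]
P̄ = F·P·Fᵀ + Q = [2 0; 0 23]
y = z − H·x̄ = [11]
S = H·P̄·Hᵀ + R = [102]
K = P̄·Hᵀ·S⁻¹ = [2/51; -23/51]
x' = x̄ + K·y = [-131/51, -100/51]
P' = (I − K·H)·P̄ = [94/51 92/51; 92/51 115/51]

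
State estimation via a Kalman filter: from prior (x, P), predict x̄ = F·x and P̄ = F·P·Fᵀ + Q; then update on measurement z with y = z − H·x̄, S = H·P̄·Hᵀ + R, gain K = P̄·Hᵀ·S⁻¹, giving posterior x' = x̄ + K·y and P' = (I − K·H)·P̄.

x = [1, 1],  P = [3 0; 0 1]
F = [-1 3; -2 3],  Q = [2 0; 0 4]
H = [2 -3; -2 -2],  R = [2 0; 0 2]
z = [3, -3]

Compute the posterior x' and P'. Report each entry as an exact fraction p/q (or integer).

x' = [9925/6629, 7/947]
P' = [1653/6629 40/947; 40/947 150/947]

x̄ = F·x = [2, 1]
P̄ = F·P·Fᵀ + Q = [14 15; 15 25]
y = z − H·x̄ = [2, 3]
S = H·P̄·Hᵀ + R = [103 124; 124 278]
K = P̄·Hᵀ·S⁻¹ = [1233/6629 -1933/6629; -185/947 -190/947]
x' = x̄ + K·y = [9925/6629, 7/947]
P' = (I − K·H)·P̄ = [1653/6629 40/947; 40/947 150/947]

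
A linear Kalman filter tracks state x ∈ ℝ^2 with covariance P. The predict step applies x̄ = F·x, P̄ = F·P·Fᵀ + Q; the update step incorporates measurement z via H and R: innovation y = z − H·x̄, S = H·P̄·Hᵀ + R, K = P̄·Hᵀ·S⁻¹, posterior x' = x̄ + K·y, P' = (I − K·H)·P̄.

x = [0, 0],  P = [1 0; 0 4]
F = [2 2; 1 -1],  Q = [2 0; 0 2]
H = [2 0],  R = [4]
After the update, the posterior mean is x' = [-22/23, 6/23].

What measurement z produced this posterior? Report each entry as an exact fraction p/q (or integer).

z = [-2]

x̄ = F·x = [0, 0]
P̄ = F·P·Fᵀ + Q = [22 -6; -6 7]
S = H·P̄·Hᵀ + R = [92]
K = P̄·Hᵀ·S⁻¹ = [11/23; -3/23]
x' − x̄ = [-22/23, 6/23] = K·y
y = (KᵀK)⁻¹·Kᵀ·(x' − x̄) = [-2]
z = y + H·x̄ = [-2] + [0] = [-2]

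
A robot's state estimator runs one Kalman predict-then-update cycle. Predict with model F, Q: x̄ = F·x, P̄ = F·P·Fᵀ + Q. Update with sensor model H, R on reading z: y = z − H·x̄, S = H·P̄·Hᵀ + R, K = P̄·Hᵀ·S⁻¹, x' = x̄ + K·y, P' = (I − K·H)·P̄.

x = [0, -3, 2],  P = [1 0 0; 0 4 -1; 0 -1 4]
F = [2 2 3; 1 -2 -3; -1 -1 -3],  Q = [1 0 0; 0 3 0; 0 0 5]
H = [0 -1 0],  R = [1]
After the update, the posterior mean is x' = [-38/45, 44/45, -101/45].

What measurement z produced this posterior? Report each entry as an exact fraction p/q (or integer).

x̄ = F·x = [0, 0, -3]
P̄ = F·P·Fᵀ + Q = [45 -38 -37; -38 44 34; -37 34 40]
S = H·P̄·Hᵀ + R = [45]
K = P̄·Hᵀ·S⁻¹ = [38/45; -44/45; -34/45]
x' − x̄ = [-38/45, 44/45, 34/45] = K·y
y = (KᵀK)⁻¹·Kᵀ·(x' − x̄) = [-1]
z = y + H·x̄ = [-1] + [0] = [-1]

z = [-1]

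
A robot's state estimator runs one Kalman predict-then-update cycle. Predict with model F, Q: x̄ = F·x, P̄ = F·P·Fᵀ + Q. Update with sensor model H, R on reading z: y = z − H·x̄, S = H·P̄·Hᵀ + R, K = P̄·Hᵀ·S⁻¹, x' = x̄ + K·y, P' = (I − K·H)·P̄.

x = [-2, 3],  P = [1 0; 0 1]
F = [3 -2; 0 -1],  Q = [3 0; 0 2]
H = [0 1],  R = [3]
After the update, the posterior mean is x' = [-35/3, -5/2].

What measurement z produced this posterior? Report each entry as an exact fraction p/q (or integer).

x̄ = F·x = [-12, -3]
P̄ = F·P·Fᵀ + Q = [16 2; 2 3]
S = H·P̄·Hᵀ + R = [6]
K = P̄·Hᵀ·S⁻¹ = [1/3; 1/2]
x' − x̄ = [1/3, 1/2] = K·y
y = (KᵀK)⁻¹·Kᵀ·(x' − x̄) = [1]
z = y + H·x̄ = [1] + [-3] = [-2]

z = [-2]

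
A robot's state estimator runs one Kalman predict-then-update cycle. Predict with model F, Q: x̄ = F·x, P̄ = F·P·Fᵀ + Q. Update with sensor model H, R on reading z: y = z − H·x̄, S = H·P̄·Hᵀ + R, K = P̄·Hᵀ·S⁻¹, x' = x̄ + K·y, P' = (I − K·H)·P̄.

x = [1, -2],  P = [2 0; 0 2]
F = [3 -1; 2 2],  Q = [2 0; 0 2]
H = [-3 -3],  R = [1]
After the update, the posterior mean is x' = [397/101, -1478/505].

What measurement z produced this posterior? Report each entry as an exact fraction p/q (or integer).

x̄ = F·x = [5, -2]
P̄ = F·P·Fᵀ + Q = [22 8; 8 18]
S = H·P̄·Hᵀ + R = [505]
K = P̄·Hᵀ·S⁻¹ = [-18/101; -78/505]
x' − x̄ = [-108/101, -468/505] = K·y
y = (KᵀK)⁻¹·Kᵀ·(x' − x̄) = [6]
z = y + H·x̄ = [6] + [-9] = [-3]

z = [-3]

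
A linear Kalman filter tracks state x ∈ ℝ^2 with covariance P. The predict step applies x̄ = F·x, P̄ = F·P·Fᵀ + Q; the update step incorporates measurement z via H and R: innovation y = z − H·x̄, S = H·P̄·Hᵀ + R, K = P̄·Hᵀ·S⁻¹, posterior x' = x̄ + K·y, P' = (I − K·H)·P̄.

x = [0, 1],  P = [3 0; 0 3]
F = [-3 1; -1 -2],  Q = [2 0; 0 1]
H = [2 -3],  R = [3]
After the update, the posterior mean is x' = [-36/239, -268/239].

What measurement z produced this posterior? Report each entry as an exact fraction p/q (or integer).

z = [3]

x̄ = F·x = [1, -2]
P̄ = F·P·Fᵀ + Q = [32 3; 3 16]
S = H·P̄·Hᵀ + R = [239]
K = P̄·Hᵀ·S⁻¹ = [55/239; -42/239]
x' − x̄ = [-275/239, 210/239] = K·y
y = (KᵀK)⁻¹·Kᵀ·(x' − x̄) = [-5]
z = y + H·x̄ = [-5] + [8] = [3]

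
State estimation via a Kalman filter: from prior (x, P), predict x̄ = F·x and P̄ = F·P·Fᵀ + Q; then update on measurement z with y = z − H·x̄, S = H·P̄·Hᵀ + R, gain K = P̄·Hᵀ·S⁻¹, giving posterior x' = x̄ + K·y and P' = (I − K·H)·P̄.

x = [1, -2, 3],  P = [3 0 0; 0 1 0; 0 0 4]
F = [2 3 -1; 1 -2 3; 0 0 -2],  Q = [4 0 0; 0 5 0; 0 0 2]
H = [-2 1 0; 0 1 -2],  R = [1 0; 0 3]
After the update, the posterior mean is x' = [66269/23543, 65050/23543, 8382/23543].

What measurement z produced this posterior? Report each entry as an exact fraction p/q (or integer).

z = [-3, 2]

x̄ = F·x = [-7, 14, -6]
P̄ = F·P·Fᵀ + Q = [29 -12 8; -12 48 -24; 8 -24 18]
S = H·P̄·Hᵀ + R = [213 152; 152 219]
K = P̄·Hᵀ·S⁻¹ = [-11074/23543 4676/23543; 1176/23543 9504/23543; 360/23543 -6700/23543]
x' − x̄ = [231070/23543, -264552/23543, 149640/23543] = K·y
y = (KᵀK)⁻¹·Kᵀ·(x' − x̄) = [-31, -24]
z = y + H·x̄ = [-31, -24] + [28, 26] = [-3, 2]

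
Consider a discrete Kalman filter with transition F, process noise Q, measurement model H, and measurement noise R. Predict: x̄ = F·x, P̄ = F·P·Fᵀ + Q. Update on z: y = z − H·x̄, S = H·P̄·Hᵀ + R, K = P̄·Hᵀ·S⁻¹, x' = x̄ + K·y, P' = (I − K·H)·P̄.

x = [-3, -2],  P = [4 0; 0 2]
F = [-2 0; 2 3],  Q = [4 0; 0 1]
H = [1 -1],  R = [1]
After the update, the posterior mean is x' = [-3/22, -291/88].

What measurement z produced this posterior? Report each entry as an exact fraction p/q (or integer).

z = [3]

x̄ = F·x = [6, -12]
P̄ = F·P·Fᵀ + Q = [20 -16; -16 35]
S = H·P̄·Hᵀ + R = [88]
K = P̄·Hᵀ·S⁻¹ = [9/22; -51/88]
x' − x̄ = [-135/22, 765/88] = K·y
y = (KᵀK)⁻¹·Kᵀ·(x' − x̄) = [-15]
z = y + H·x̄ = [-15] + [18] = [3]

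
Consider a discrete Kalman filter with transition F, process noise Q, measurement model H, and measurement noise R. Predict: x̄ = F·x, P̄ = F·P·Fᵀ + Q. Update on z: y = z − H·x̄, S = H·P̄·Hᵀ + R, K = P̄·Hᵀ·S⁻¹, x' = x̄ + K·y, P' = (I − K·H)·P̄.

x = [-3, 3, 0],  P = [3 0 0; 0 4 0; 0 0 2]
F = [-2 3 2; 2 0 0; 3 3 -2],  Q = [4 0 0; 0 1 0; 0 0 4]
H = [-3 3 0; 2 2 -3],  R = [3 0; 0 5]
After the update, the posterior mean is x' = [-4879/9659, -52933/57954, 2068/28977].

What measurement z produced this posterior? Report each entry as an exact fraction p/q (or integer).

z = [-1, -3]

x̄ = F·x = [15, -6, 0]
P̄ = F·P·Fᵀ + Q = [60 -12 10; -12 13 18; 10 18 75]
S = H·P̄·Hᵀ + R = [876 -354; -354 540]
K = P̄·Hᵀ·S⁻¹ = [-2591/9659 -518/9659; 1841/28977 -3167/57954; -7811/57954 -11629/28977]
x' − x̄ = [-149764/9659, 294791/57954, 2068/28977] = K·y
y = (KᵀK)⁻¹·Kᵀ·(x' − x̄) = [62, -21]
z = y + H·x̄ = [62, -21] + [-63, 18] = [-1, -3]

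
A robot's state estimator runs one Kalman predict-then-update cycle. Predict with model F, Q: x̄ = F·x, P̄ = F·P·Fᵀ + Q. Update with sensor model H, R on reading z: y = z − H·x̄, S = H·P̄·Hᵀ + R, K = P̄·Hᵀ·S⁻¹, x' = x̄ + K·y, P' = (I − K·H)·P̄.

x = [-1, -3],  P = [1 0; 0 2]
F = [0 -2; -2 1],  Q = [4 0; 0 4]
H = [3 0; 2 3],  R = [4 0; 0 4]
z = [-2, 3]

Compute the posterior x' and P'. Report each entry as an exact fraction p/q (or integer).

x' = [-246/577, 737/577]
P' = [246/577 -160/577; -160/577 348/577]

x̄ = F·x = [6, -1]
P̄ = F·P·Fᵀ + Q = [12 -4; -4 10]
y = z − H·x̄ = [-20, -6]
S = H·P̄·Hᵀ + R = [112 36; 36 94]
K = P̄·Hᵀ·S⁻¹ = [369/1154 3/577; -120/577 181/577]
x' = x̄ + K·y = [-246/577, 737/577]
P' = (I − K·H)·P̄ = [246/577 -160/577; -160/577 348/577]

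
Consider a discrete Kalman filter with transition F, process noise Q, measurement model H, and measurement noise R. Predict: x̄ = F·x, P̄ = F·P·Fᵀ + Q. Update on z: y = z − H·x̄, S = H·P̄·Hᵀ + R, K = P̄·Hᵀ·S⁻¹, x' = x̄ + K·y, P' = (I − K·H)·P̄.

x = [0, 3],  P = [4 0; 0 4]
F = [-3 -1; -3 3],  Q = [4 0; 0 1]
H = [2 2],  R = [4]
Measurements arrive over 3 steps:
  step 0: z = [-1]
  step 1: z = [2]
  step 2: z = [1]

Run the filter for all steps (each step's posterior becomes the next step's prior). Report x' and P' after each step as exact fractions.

step 0: x' = [-470/83, 1727/332], P' = [1340/83 -1306/83; -1306/83 2709/166]
step 1: x' = [6791/9000, 647/2250], P' = [392647/85500 -92726/21375; -92726/21375 217289/42750]
step 2: x' = [-17698179/12644150, 47659843/25288300], P' = [58172599/12644150 -27451177/6322075; -27451177/6322075 64233509/12644150]

step 0: x̄ = F·x = [-3, 9]
step 0: P̄ = F·P·Fᵀ + Q = [44 24; 24 73]
step 0: y = z − H·x̄ = [-13]
step 0: S = H·P̄·Hᵀ + R = [664]
step 0: K = P̄·Hᵀ·S⁻¹ = [17/83; 97/332]
step 0: x' = x̄ + K·y = [-470/83, 1727/332]
step 0: P' = (I − K·H)·P̄ = [1340/83 -1306/83; -1306/83 2709/166]
step 1: x̄ = F·x = [3913/332, 10821/332]
step 1: P̄ = F·P·Fᵀ + Q = [11821/166 31665/166; 31665/166 95683/166]
step 1: y = z − H·x̄ = [-7201/83]
step 1: S = H·P̄·Hᵀ + R = [342000/83]
step 1: K = P̄·Hᵀ·S⁻¹ = [21743/171000; 31837/85500]
step 1: x' = x̄ + K·y = [6791/9000, 647/2250]
step 1: P' = (I − K·H)·P̄ = [392647/85500 -92726/21375; -92726/21375 217289/42750]
step 2: x̄ = F·x = [-22961/9000, -1401/1000]
step 2: P̄ = F·P·Fᵀ + Q = [2084977/85500 495057/9500; 495057/9500 1578533/9500]
step 2: y = z − H·x̄ = [4007/450]
step 2: S = H·P̄·Hᵀ + R = [1011532/855]
step 2: K = P̄·Hᵀ·S⁻¹ = [654049/5057660; 1866231/5057660]
step 2: x' = x̄ + K·y = [-17698179/12644150, 47659843/25288300]
step 2: P' = (I − K·H)·P̄ = [58172599/12644150 -27451177/6322075; -27451177/6322075 64233509/12644150]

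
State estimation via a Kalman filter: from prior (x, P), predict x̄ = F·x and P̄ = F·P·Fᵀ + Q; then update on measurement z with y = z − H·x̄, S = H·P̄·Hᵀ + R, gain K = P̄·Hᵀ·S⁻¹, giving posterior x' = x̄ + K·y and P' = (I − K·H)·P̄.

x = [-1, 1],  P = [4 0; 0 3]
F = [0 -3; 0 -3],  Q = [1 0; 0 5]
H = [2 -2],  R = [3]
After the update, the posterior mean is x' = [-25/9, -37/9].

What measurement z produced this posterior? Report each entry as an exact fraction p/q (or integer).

z = [3]

x̄ = F·x = [-3, -3]
P̄ = F·P·Fᵀ + Q = [28 27; 27 32]
S = H·P̄·Hᵀ + R = [27]
K = P̄·Hᵀ·S⁻¹ = [2/27; -10/27]
x' − x̄ = [2/9, -10/9] = K·y
y = (KᵀK)⁻¹·Kᵀ·(x' − x̄) = [3]
z = y + H·x̄ = [3] + [0] = [3]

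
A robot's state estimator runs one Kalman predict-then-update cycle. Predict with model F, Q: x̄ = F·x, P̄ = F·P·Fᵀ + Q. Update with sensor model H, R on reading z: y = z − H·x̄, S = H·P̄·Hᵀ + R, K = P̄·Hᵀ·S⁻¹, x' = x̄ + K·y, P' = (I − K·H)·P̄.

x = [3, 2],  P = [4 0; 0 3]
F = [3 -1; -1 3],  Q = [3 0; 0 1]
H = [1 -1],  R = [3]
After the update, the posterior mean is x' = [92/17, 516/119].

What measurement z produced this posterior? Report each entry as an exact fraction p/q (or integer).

z = [1]

x̄ = F·x = [7, 3]
P̄ = F·P·Fᵀ + Q = [42 -21; -21 32]
S = H·P̄·Hᵀ + R = [119]
K = P̄·Hᵀ·S⁻¹ = [9/17; -53/119]
x' − x̄ = [-27/17, 159/119] = K·y
y = (KᵀK)⁻¹·Kᵀ·(x' − x̄) = [-3]
z = y + H·x̄ = [-3] + [4] = [1]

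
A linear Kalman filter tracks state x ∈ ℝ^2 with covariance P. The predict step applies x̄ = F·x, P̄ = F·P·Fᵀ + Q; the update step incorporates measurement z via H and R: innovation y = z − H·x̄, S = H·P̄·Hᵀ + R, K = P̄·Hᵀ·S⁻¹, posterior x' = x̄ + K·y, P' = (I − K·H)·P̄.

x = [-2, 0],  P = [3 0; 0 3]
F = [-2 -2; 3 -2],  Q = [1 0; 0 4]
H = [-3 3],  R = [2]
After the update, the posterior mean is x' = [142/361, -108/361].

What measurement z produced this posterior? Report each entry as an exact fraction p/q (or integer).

z = [-2]

x̄ = F·x = [4, -6]
P̄ = F·P·Fᵀ + Q = [25 -6; -6 43]
S = H·P̄·Hᵀ + R = [722]
K = P̄·Hᵀ·S⁻¹ = [-93/722; 147/722]
x' − x̄ = [-1302/361, 2058/361] = K·y
y = (KᵀK)⁻¹·Kᵀ·(x' − x̄) = [28]
z = y + H·x̄ = [28] + [-30] = [-2]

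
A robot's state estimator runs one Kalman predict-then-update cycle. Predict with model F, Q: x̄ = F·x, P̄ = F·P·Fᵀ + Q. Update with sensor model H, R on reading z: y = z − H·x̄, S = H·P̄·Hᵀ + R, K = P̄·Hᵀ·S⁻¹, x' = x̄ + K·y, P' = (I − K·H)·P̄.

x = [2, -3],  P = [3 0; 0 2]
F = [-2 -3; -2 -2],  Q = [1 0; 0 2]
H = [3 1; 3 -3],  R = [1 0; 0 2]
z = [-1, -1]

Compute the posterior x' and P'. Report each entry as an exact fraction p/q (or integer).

x̄ = F·x = [5, 2]
P̄ = F·P·Fᵀ + Q = [31 24; 24 22]
y = z − H·x̄ = [-18, -10]
S = H·P̄·Hᵀ + R = [446 69; 69 47]
K = P̄·Hᵀ·S⁻¹ = [4050/16201 1293/16201; 4004/16201 -3810/16201]
x' = x̄ + K·y = [-4825/16201, -1570/16201]
P' = (I − K·H)·P̄ = [1228/16201 366/16201; 366/16201 2906/16201]

x' = [-4825/16201, -1570/16201]
P' = [1228/16201 366/16201; 366/16201 2906/16201]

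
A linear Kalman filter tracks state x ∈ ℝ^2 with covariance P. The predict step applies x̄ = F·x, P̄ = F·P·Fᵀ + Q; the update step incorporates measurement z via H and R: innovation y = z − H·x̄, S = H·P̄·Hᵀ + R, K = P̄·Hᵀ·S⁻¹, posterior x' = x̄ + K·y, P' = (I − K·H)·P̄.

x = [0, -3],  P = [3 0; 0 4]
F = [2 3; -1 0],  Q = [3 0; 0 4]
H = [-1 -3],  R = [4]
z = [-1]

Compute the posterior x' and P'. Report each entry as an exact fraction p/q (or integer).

x' = [-204/41, 75/41]
P' = [3093/82 -987/82; -987/82 349/82]

x̄ = F·x = [-9, 0]
P̄ = F·P·Fᵀ + Q = [51 -6; -6 7]
y = z − H·x̄ = [-10]
S = H·P̄·Hᵀ + R = [82]
K = P̄·Hᵀ·S⁻¹ = [-33/82; -15/82]
x' = x̄ + K·y = [-204/41, 75/41]
P' = (I − K·H)·P̄ = [3093/82 -987/82; -987/82 349/82]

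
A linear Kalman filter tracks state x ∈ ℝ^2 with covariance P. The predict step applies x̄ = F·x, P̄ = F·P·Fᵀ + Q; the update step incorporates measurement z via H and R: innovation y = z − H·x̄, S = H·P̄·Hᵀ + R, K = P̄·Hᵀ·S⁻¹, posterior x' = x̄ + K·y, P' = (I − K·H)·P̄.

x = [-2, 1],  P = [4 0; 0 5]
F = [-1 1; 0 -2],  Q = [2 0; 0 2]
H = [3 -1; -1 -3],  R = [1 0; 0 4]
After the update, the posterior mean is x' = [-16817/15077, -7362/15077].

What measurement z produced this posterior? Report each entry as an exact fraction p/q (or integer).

x̄ = F·x = [3, -2]
P̄ = F·P·Fᵀ + Q = [11 -10; -10 22]
S = H·P̄·Hᵀ + R = [182 113; 113 153]
K = P̄·Hᵀ·S⁻¹ = [4432/15077 -1401/15077; -1628/15077 -4316/15077]
x' − x̄ = [-62048/15077, 22792/15077] = K·y
y = (KᵀK)⁻¹·Kᵀ·(x' − x̄) = [-14, 0]
z = y + H·x̄ = [-14, 0] + [11, 3] = [-3, 3]

z = [-3, 3]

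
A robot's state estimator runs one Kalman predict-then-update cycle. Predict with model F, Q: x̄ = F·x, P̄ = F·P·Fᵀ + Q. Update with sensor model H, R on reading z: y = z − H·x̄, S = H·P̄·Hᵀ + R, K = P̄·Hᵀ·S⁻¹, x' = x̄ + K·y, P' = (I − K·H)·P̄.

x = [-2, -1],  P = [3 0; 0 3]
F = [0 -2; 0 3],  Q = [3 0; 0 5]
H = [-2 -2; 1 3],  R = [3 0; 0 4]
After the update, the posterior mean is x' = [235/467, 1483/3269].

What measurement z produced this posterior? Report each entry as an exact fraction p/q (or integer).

x̄ = F·x = [2, -3]
P̄ = F·P·Fᵀ + Q = [15 -18; -18 32]
S = H·P̄·Hᵀ + R = [47 -78; -78 199]
K = P̄·Hᵀ·S⁻¹ = [-264/467 -195/467; 512/3269 1482/3269]
x' − x̄ = [-699/467, 11290/3269] = K·y
y = (KᵀK)⁻¹·Kᵀ·(x' − x̄) = [-4, 9]
z = y + H·x̄ = [-4, 9] + [2, -7] = [-2, 2]

z = [-2, 2]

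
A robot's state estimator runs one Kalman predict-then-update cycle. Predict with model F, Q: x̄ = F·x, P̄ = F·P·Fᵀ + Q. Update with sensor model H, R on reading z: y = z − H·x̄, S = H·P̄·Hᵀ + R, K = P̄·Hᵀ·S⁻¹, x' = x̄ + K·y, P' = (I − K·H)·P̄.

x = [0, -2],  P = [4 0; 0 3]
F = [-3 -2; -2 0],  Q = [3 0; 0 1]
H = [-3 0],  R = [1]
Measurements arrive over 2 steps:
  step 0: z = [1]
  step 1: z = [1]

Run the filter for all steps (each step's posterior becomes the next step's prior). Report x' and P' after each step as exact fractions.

step 0: x̄ = F·x = [4, 0]
step 0: P̄ = F·P·Fᵀ + Q = [51 24; 24 17]
step 0: y = z − H·x̄ = [13]
step 0: S = H·P̄·Hᵀ + R = [460]
step 0: K = P̄·Hᵀ·S⁻¹ = [-153/460; -18/115]
step 0: x' = x̄ + K·y = [-149/460, -234/115]
step 0: P' = (I − K·H)·P̄ = [51/460 6/115; 6/115 659/115]
step 1: x̄ = F·x = [2319/460, 149/230]
step 1: P̄ = F·P·Fᵀ + Q = [12671/460 201/230; 201/230 166/115]
step 1: y = z − H·x̄ = [7417/460]
step 1: S = H·P̄·Hᵀ + R = [114499/460]
step 1: K = P̄·Hᵀ·S⁻¹ = [-38013/114499; -1206/114499]
step 1: x' = x̄ + K·y = [-35694/114499, 54730/114499]
step 1: P' = (I − K·H)·P̄ = [12671/114499 402/114499; 402/114499 162115/114499]

step 0: x' = [-149/460, -234/115], P' = [51/460 6/115; 6/115 659/115]
step 1: x' = [-35694/114499, 54730/114499], P' = [12671/114499 402/114499; 402/114499 162115/114499]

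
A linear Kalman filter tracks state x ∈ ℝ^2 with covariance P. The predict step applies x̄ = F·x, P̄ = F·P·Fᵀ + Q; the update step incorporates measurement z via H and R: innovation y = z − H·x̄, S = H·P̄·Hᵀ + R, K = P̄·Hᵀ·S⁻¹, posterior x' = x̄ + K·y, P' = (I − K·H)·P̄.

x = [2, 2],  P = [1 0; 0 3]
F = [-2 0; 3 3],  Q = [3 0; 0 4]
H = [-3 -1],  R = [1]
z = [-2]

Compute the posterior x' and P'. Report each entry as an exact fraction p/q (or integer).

x' = [-121/34, 215/17]
P' = [251/68 -369/34; -369/34 559/17]

x̄ = F·x = [-4, 12]
P̄ = F·P·Fᵀ + Q = [7 -6; -6 40]
y = z − H·x̄ = [-2]
S = H·P̄·Hᵀ + R = [68]
K = P̄·Hᵀ·S⁻¹ = [-15/68; -11/34]
x' = x̄ + K·y = [-121/34, 215/17]
P' = (I − K·H)·P̄ = [251/68 -369/34; -369/34 559/17]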